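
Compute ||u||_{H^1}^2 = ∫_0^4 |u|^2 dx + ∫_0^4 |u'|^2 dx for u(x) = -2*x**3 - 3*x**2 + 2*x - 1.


||u||_{H^1}^2 = 3096788/105

The H^1 norm (squared) on an interval (0, L) is
  ||u||_{H^1}^2 = ∫_0^L u(x)^2 dx + ∫_0^L u'(x)^2 dx.
Compute u'(x) = -6*x**2 - 6*x + 2.
Then u(x)^2 = 4*x**6 + 12*x**5 + x**4 - 8*x**3 + 10*x**2 - 4*x + 1 and u'(x)^2 = 36*x**4 + 72*x**3 + 12*x**2 - 24*x + 4.
Integrate each monomial from 0 to 4 using ∫_0^4 c·x^n dx = c·4^(n+1)/(n+1):
  ∫_0^4 u(x)^2 dx = ∫_0^4 (4*x^6 + 12*x^5 + x^4 - 8*x^3 + 10*x^2 - 4*x + 1) dx. Term by term:
    ∫_0^4 4*x^6 dx = 65536/7;  ∫_0^4 12*x^5 dx = 8192;  ∫_0^4 x^4 dx = 1024/5;
    ∫_0^4 -8*x^3 dx = -512;  ∫_0^4 10*x^2 dx = 640/3;  ∫_0^4 -4*x dx = -32;
    ∫_0^4 1 dx = 4.
  Sum: 65536/7 + 8192 + 1024/5 − 512 + 640/3 − 32 + 4 = 1830404/105.
  ∫_0^4 u'(x)^2 dx = ∫_0^4 (36*x^4 + 72*x^3 + 12*x^2 - 24*x + 4) dx. Term by term:
    ∫_0^4 36*x^4 dx = 36864/5;  ∫_0^4 72*x^3 dx = 4608;  ∫_0^4 12*x^2 dx = 256;
    ∫_0^4 -24*x dx = -192;  ∫_0^4 4 dx = 16.
  Sum: 36864/5 + 4608 + 256 − 192 + 16 = 60304/5.
Adding: ||u||_{H^1}^2 = 1830404/105 + 60304/5 = 3096788/105.


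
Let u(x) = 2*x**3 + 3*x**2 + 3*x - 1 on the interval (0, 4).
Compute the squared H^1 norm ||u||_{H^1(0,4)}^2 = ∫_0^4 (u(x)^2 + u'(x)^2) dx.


||u||_{H^1}^2 = 1281416/35

The H^1 norm (squared) on an interval (0, L) is
  ||u||_{H^1}^2 = ∫_0^L u(x)^2 dx + ∫_0^L u'(x)^2 dx.
Compute u'(x) = 6*x**2 + 6*x + 3.
Then u(x)^2 = 4*x**6 + 12*x**5 + 21*x**4 + 14*x**3 + 3*x**2 - 6*x + 1 and u'(x)^2 = 36*x**4 + 72*x**3 + 72*x**2 + 36*x + 9.
Integrate each monomial from 0 to 4 using ∫_0^4 c·x^n dx = c·4^(n+1)/(n+1):
  ∫_0^4 u(x)^2 dx = ∫_0^4 (4*x^6 + 12*x^5 + 21*x^4 + 14*x^3 + 3*x^2 - 6*x + 1) dx. Term by term:
    ∫_0^4 4*x^6 dx = 65536/7;  ∫_0^4 12*x^5 dx = 8192;  ∫_0^4 21*x^4 dx = 21504/5;
    ∫_0^4 14*x^3 dx = 896;  ∫_0^4 3*x^2 dx = 64;  ∫_0^4 -6*x dx = -48;
    ∫_0^4 1 dx = 4.
  Sum: 65536/7 + 8192 + 21504/5 + 896 + 64 − 48 + 4 = 796988/35.
  ∫_0^4 u'(x)^2 dx = ∫_0^4 (36*x^4 + 72*x^3 + 72*x^2 + 36*x + 9) dx. Term by term:
    ∫_0^4 36*x^4 dx = 36864/5;  ∫_0^4 72*x^3 dx = 4608;  ∫_0^4 72*x^2 dx = 1536;
    ∫_0^4 36*x dx = 288;  ∫_0^4 9 dx = 36.
  Sum: 36864/5 + 4608 + 1536 + 288 + 36 = 69204/5.
Adding: ||u||_{H^1}^2 = 796988/35 + 69204/5 = 1281416/35.


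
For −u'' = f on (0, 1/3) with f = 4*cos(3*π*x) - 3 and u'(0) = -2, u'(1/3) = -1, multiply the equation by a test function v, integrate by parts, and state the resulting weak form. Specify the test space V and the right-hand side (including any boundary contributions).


V = H^1(0, 1/3) (v unrestricted at boundary; u is determined up to an additive constant); weak form: ∫_0^1/3 u'v' dx = ∫_0^1/3 (4*cos(3*π*x) - 3) v dx − v(1/3) + 2·v(0) for all v ∈ V.

Multiply both sides by a test function v and integrate from 0 to 1/3:
  ∫_0^1/3 −u''(x) v(x) dx = ∫_0^1/3 f(x) v(x) dx.
Integrate the LHS by parts once:
  ∫_0^1/3 −u'' v dx = −[u'(x) v(x)]_0^1/3 + ∫_0^1/3 u'(x) v'(x) dx.
Thus ∫_0^1/3 u'(x) v'(x) dx = ∫_0^1/3 f(x) v(x) dx + [u'(x) v(x)]_0^1/3.
Choose V so that boundary terms are either known or forced to vanish.
u has inhomogeneous Neumann u'(0) = -2, u'(1/3) = -1. [u' v]_0^1/3 = (-1)·v(1/3) − (-2)·v(0) = − v(1/3) + 2·v(0). Take V = H^1(0, 1/3); boundary term becomes part of RHS.
Weak formulation: find u (satisfying any essential BC) such that ∫_0^1/3 u'(x) v'(x) dx = ∫_0^1/3 f v dx − v(1/3) + 2·v(0) for all v ∈ V (Neumann data are natural BCs: they enter the RHS as boundary terms).
Substituting f(x) = 4*cos(3*π*x) - 3, the right-hand side is ∫_0^1/3 (4*cos(3*π*x) - 3) v dx − v(1/3) + 2·v(0).
Compatibility check (pure Neumann): taking v ≡ 1 ∈ V gives 0 = ∫_0^1/3 f dx + (-1) − (-2), i.e. ∫_0^1/3 f dx must equal u'(0) − u'(1/3) = -1. Indeed ∫_0^1/3 (4*cos(3*π*x) - 3) dx = -1, so the data are compatible. The solution is then unique only up to an additive constant (fix it e.g. by requiring ∫_0^1/3 u dx = 0).


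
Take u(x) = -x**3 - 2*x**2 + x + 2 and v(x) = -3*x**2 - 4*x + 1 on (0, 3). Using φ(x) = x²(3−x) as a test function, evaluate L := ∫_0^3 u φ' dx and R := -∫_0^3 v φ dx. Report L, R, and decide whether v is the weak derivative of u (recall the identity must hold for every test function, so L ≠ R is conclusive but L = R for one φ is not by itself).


LHS = 459/4, RHS = 459/4. Yes, v = u' weakly.

u(x) = -x**3 - 2*x**2 + x + 2, classical derivative u'(x) = -3*x**2 - 4*x + 1.
φ(x) = x²(3−x), so φ'(x) = 3*x*(2 - x).
Note φ(0) = φ(3) = 0, so the boundary term u·φ vanishes.
LHS = ∫_0^3 u(x) φ'(x) dx = ∫_0^3 (3*x^5 - 15*x^3 + 12*x) dx. Term by term:
  ∫_0^3 3*x^5 dx = 729/2;  ∫_0^3 -15*x^3 dx = -1215/4;  ∫_0^3 12*x dx = 54.
Sum: 729/2 − 1215/4 + 54 = 459/4.
So LHS = 459/4.
∫_0^3 v(x) φ(x) dx = ∫_0^3 (3*x^5 - 5*x^4 - 13*x^3 + 3*x^2) dx. Term by term:
  ∫_0^3 3*x^5 dx = 729/2;  ∫_0^3 -5*x^4 dx = -243;  ∫_0^3 -13*x^3 dx = -1053/4;
  ∫_0^3 3*x^2 dx = 27.
Sum: 729/2 − 243 − 1053/4 + 27 = -459/4.
So RHS = -∫_0^3 v(x) φ(x) dx = 459/4.
LHS = RHS, so the identity holds for this test φ.
Moreover u is smooth here and v(x) = u'(x) = -3*x**2 - 4*x + 1 pointwise, so the identity holds for every test function. Hence v is the weak derivative of u.


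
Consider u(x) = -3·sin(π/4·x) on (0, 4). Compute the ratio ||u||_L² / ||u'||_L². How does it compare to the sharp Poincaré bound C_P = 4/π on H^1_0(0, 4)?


||u||_L² / ||u'||_L² = 4/π = C_P.

u(x) = -3·sin(π/4·x), so u'(x) = -3*π*cos(π*x/4)/4.
Writing u(x) = A·sin(kπx/L) with A = -3 and k = 1, use ∫_0^L sin²(kπx/L) dx = L/2 and ∫_0^L cos²(kπx/L) dx = L/2.
u² = 9·sin²(π/4·x) and (u')² = 9*π^2/16·cos²(π/4·x), and each of sin², cos² integrates to L/2 = 2 over (0, 4).
∫_0^4 u² dx = 18, so ||u||_L² = 3*sqrt(2).
∫_0^4 (u')² dx = 9*π^2/8, so ||u'||_L² = 3*sqrt(2)*π/4.
Ratio ||u||_L² / ||u'||_L² = 4/π.
Sharp Poincaré constant on H^1_0(0, 4) is C_P = L/π = 4/π, achieved by sin(π/4·x).
This is the k = 1 eigenfunction (up to amplitude), so the ratio equals the sharp Poincaré constant exactly.


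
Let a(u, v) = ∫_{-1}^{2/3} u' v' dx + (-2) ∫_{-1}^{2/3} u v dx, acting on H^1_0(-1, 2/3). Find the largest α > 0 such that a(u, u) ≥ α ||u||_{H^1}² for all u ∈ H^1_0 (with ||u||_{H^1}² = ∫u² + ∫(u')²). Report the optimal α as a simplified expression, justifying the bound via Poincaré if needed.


α = (-50 + 9*π^2)/(25 + 9*π^2)

Coercivity of a(·,·) on H^1_0(-1, 2/3) means a(u, u) ≥ α ||u||_{H^1}² for every u ∈ H^1_0.
The interval has length L = 5/3, and Poincaré/coercivity depend only on L. Here a(u, u) = ∫(u')² + (-2)·∫u².
Here c = -2 < 0 with |c| < (π/L)² = 9*π^2/25, so coercivity still holds. The condition a(u,u) ≥ α||u||_{H^1}² reads (1−α)∫(u')² ≥ (α−c)∫u². Any admissible α is ≤ 1 (rapidly oscillating u have ∫u²/∫(u')² → 0), and α = 1 would force 0 ≥ (1−c)∫u², impossible since c < 1; so 1−α > 0. By the sharp Poincaré inequality on H^1_0 of an interval of length L, ∫(u')² ≥ (π/L)²∫u² with equality for the first sine mode sin(π(x−x₀)/L) (x₀ the left endpoint), so the inequality holds for all u iff (1−α)(π/L)² ≥ α − c, i.e. α ≤ ((π/L)² + c)/((π/L)² + 1) = (1 + c(L/π)²)/(1 + (L/π)²). (Direct route, valid since c ≤ 0: Poincaré gives c∫u² ≥ c(L/π)²∫(u')², so a(u,u) ≥ (1 + c(L/π)²)∫(u')², while ||u||_{H^1}² ≤ (1 + (L/π)²)∫(u')²; dividing yields the same α.) With (π/L)² = 9*π^2/25 and c = -2, the largest admissible constant is α = ((π/L)² + c)/((π/L)² + 1).
Simplifying, α = (-50 + 9*π^2)/(25 + 9*π^2).


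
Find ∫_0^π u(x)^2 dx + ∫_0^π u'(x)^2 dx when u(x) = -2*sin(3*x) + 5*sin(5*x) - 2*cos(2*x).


||u||_{H^1(0,π)}^2 = 8/21 + 355*π

u'(x) = 4*sin(2*x) - 6*cos(3*x) + 25*cos(5*x).
Expand u² and (u')² and integrate term by term on (0, π), using: for integers n ≥ 1, ∫_0^π sin²(nx) dx = ∫_0^π cos²(nx) dx = π/2; for n ≠ n', ∫_0^π sin(nx)sin(n'x) dx = ∫_0^π cos(nx)cos(n'x) dx = 0; and by product-to-sum, ∫_0^π sin(nx)cos(n'x) dx = ½∫_0^π [sin((n+n')x) + sin((n−n')x)] dx, which is 0 when n+n' is even and 2n/(n²−n'²) when n+n' is odd (it need not vanish on (0, π)).
  u² squared terms: (-2)²·∫cos(2x)² dx = 4·π/2 = 2*π;  (-2)²·∫sin(3x)² dx = 4·π/2 = 2*π;  (5)²·∫sin(5x)² dx = 25·π/2 = 25*π/2.
  u² cross terms: 2·(-2)·(-2)·∫cos(2x)·sin(3x) dx = 8·(6/5) = 48/5;  2·(-2)·(5)·∫cos(2x)·sin(5x) dx = -20·(10/21) = -200/21;  2·(-2)·(5)·∫sin(3x)·sin(5x) dx = -20·(0) = 0.
  So ∫_0^π u² dx = 2*π + 2*π + 25*π/2 + 48/5 − 200/21 + 0 = 8/105 + 33*π/2.
  (u')² squared terms: (-6)²·∫cos(3x)² dx = 36·π/2 = 18*π;  (4)²·∫sin(2x)² dx = 16·π/2 = 8*π;  (25)²·∫cos(5x)² dx = 625·π/2 = 625*π/2.
  (u')² cross terms: 2·(-6)·(4)·∫cos(3x)·sin(2x) dx = -48·(-4/5) = 192/5;  2·(-6)·(25)·∫cos(3x)·cos(5x) dx = -300·(0) = 0;  2·(4)·(25)·∫sin(2x)·cos(5x) dx = 200·(-4/21) = -800/21.
  So ∫_0^π (u')² dx = 18*π + 8*π + 625*π/2 + 192/5 + 0 − 800/21 = 32/105 + 677*π/2.
||u||_{H^1}^2 = (8/105 + 33*π/2) + (32/105 + 677*π/2) = 8/21 + 355*π.


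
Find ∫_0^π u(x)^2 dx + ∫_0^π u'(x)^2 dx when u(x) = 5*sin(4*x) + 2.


||u||_{H^1(0,π)}^2 = 433*π/2

u'(x) = 20*cos(4*x).
Expand u² and (u')² and integrate term by term on (0, π), using: for integers n ≥ 1, ∫_0^π sin²(nx) dx = ∫_0^π cos²(nx) dx = π/2; for n ≠ n', ∫_0^π sin(nx)sin(n'x) dx = ∫_0^π cos(nx)cos(n'x) dx = 0; and by product-to-sum, ∫_0^π sin(nx)cos(n'x) dx = ½∫_0^π [sin((n+n')x) + sin((n−n')x)] dx, which is 0 when n+n' is even and 2n/(n²−n'²) when n+n' is odd (it need not vanish on (0, π)). For the constant mode: ∫_0^π 1 dx = π, ∫_0^π cos(nx) dx = 0, ∫_0^π sin(nx) dx = (1−(−1)^n)/n.
  u² squared terms: (2)²·∫1 dx = 4·π = 4*π;  (5)²·∫sin(4x)² dx = 25·π/2 = 25*π/2.
  u² cross terms: 2·(2)·(5)·∫1·sin(4x) dx = 20·(0) = 0.
  So ∫_0^π u² dx = 4*π + 25*π/2 + 0 = 33*π/2.
  (u')² squared terms: (20)²·∫cos(4x)² dx = 400·π/2 = 200*π.
  So ∫_0^π (u')² dx = 200*π.
||u||_{H^1}^2 = (33*π/2) + (200*π) = 433*π/2.


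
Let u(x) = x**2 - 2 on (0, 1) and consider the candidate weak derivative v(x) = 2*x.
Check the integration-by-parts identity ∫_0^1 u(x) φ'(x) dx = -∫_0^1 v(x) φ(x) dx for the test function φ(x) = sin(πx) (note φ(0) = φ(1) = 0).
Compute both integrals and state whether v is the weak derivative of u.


LHS = -2/π, RHS = -2/π. Yes, v = u' weakly.

u(x) = x**2 - 2, classical derivative u'(x) = 2*x.
φ(x) = sin(πx), so φ'(x) = π*cos(π*x).
Note φ(0) = φ(1) = 0, so the boundary term u·φ vanishes.
LHS = ∫_0^1 u(x) φ'(x) dx = ∫_0^1 (π*x^2*cos(π*x) - 2*π*cos(π*x)) dx. Term by term:
  ∫_0^1 -2*π*cos(π*x) dx = 0;  ∫_0^1 π*x^2*cos(π*x) dx = -2/π.
Sum: 0 − 2/π = -2/π.
So LHS = -2/π.
∫_0^1 v(x) φ(x) dx = ∫_0^1 (2*x*sin(π*x)) dx. Term by term:
  ∫_0^1 2*x*sin(π*x) dx = 2/π.
So RHS = -∫_0^1 v(x) φ(x) dx = -2/π.
LHS = RHS, so the identity holds for this test φ.
Moreover u is smooth here and v(x) = u'(x) = 2*x pointwise, so the identity holds for every test function. Hence v is the weak derivative of u.


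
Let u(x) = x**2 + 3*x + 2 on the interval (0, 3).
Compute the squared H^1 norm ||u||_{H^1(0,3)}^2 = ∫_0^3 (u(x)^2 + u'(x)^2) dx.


||u||_{H^1}^2 = 4701/10

The H^1 norm (squared) on an interval (0, L) is
  ||u||_{H^1}^2 = ∫_0^L u(x)^2 dx + ∫_0^L u'(x)^2 dx.
Compute u'(x) = 2*x + 3.
Then u(x)^2 = x**4 + 6*x**3 + 13*x**2 + 12*x + 4 and u'(x)^2 = 4*x**2 + 12*x + 9.
Integrate each monomial from 0 to 3 using ∫_0^3 c·x^n dx = c·3^(n+1)/(n+1):
  ∫_0^3 u(x)^2 dx = ∫_0^3 (x^4 + 6*x^3 + 13*x^2 + 12*x + 4) dx. Term by term:
    ∫_0^3 x^4 dx = 243/5;  ∫_0^3 6*x^3 dx = 243/2;  ∫_0^3 13*x^2 dx = 117;
    ∫_0^3 12*x dx = 54;  ∫_0^3 4 dx = 12.
  Sum: 243/5 + 243/2 + 117 + 54 + 12 = 3531/10.
  ∫_0^3 u'(x)^2 dx = ∫_0^3 (4*x^2 + 12*x + 9) dx. Term by term:
    ∫_0^3 4*x^2 dx = 36;  ∫_0^3 12*x dx = 54;  ∫_0^3 9 dx = 27.
  Sum: 36 + 54 + 27 = 117.
Adding: ||u||_{H^1}^2 = 3531/10 + 117 = 4701/10.


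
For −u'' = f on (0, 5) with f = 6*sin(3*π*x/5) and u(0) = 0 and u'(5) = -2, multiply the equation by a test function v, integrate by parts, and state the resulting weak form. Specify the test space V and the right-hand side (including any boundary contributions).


V = {v ∈ H^1(0, 5) : v(0) = 0} (test functions vanish at x = 0 where u is specified); weak form: ∫_0^5 u'v' dx = ∫_0^5 (6*sin(3*π*x/5)) v dx − 2·v(5) for all v ∈ V.

Multiply both sides by a test function v and integrate from 0 to 5:
  ∫_0^5 −u''(x) v(x) dx = ∫_0^5 f(x) v(x) dx.
Integrate the LHS by parts once:
  ∫_0^5 −u'' v dx = −[u'(x) v(x)]_0^5 + ∫_0^5 u'(x) v'(x) dx.
Thus ∫_0^5 u'(x) v'(x) dx = ∫_0^5 f(x) v(x) dx + [u'(x) v(x)]_0^5.
Choose V so that boundary terms are either known or forced to vanish.
Mixed BC: u(0) = 0 (Dirichlet) and u'(5) = -2 (Neumann). Define V = {v ∈ H^1(0, 5) : v(0) = 0}. Then [u' v]_0^5 = u'(5)·v(5) − u'(0)·0 = − 2·v(5).
Weak formulation: find u (satisfying any essential BC) such that ∫_0^5 u'(x) v'(x) dx = ∫_0^5 f v dx − 2·v(5) for all v ∈ V (Dirichlet at 0 absorbed into V; Neumann datum at x = 5 contributes the boundary term).
Substituting f(x) = 6*sin(3*π*x/5), the right-hand side is ∫_0^5 (6*sin(3*π*x/5)) v dx − 2·v(5).


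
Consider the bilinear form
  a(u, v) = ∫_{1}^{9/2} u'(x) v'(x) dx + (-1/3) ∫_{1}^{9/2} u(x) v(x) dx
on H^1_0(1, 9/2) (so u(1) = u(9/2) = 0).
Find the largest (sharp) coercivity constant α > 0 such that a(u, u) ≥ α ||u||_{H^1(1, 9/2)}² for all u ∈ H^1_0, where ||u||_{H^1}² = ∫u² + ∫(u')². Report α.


α = (-49 + 12*π^2)/(3*(4*π^2 + 49))

Coercivity of a(·,·) on H^1_0(1, 9/2) means a(u, u) ≥ α ||u||_{H^1}² for every u ∈ H^1_0.
The interval has length L = 7/2, and Poincaré/coercivity depend only on L. Here a(u, u) = ∫(u')² + (-1/3)·∫u².
Here c = -1/3 < 0 with |c| < (π/L)² = 4*π^2/49, so coercivity still holds. The condition a(u,u) ≥ α||u||_{H^1}² reads (1−α)∫(u')² ≥ (α−c)∫u². Any admissible α is ≤ 1 (rapidly oscillating u have ∫u²/∫(u')² → 0), and α = 1 would force 0 ≥ (1−c)∫u², impossible since c < 1; so 1−α > 0. By the sharp Poincaré inequality on H^1_0 of an interval of length L, ∫(u')² ≥ (π/L)²∫u² with equality for the first sine mode sin(π(x−x₀)/L) (x₀ the left endpoint), so the inequality holds for all u iff (1−α)(π/L)² ≥ α − c, i.e. α ≤ ((π/L)² + c)/((π/L)² + 1) = (1 + c(L/π)²)/(1 + (L/π)²). (Direct route, valid since c ≤ 0: Poincaré gives c∫u² ≥ c(L/π)²∫(u')², so a(u,u) ≥ (1 + c(L/π)²)∫(u')², while ||u||_{H^1}² ≤ (1 + (L/π)²)∫(u')²; dividing yields the same α.) With (π/L)² = 4*π^2/49 and c = -1/3, the largest admissible constant is α = ((π/L)² + c)/((π/L)² + 1).
Simplifying, α = (-49 + 12*π^2)/(3*(4*π^2 + 49)).


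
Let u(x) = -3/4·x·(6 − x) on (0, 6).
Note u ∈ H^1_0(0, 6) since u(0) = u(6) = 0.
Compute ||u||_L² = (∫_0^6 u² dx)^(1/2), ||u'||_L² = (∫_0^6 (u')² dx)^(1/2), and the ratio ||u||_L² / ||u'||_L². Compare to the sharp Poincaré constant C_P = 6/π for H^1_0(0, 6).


||u||_L² / ||u'||_L² = 3*sqrt(10)/5 < C_P = 6/π.

u(x) = -3/4·x·(6 − x), so u'(x) = 3*x/2 - 9/2.
u(x) = -3/4·x·(6 − x) vanishes at x = 0 and x = 6, so u ∈ H^1_0(0, 6). Differentiate via the product rule and integrate the resulting polynomials term by term.
  ∫_0^6 u² dx = ∫_0^6 (9*x^4/16 - 27*x^3/4 + 81*x^2/4) dx. Term by term:
    ∫_0^6 9*x^4/16 dx = 4374/5;  ∫_0^6 -27*x^3/4 dx = -2187;  ∫_0^6 81*x^2/4 dx = 1458.
  Sum: 4374/5 − 2187 + 1458 = 729/5.
  ∫_0^6 (u')² dx = ∫_0^6 (9*x^2/4 - 27*x/2 + 81/4) dx. Term by term:
    ∫_0^6 9*x^2/4 dx = 162;  ∫_0^6 -27*x/2 dx = -243;  ∫_0^6 81/4 dx = 243/2.
  Sum: 162 − 243 + 243/2 = 81/2.
∫_0^6 u² dx = 729/5, so ||u||_L² = 27*sqrt(5)/5.
∫_0^6 (u')² dx = 81/2, so ||u'||_L² = 9*sqrt(2)/2.
Ratio ||u||_L² / ||u'||_L² = 3*sqrt(10)/5.
Sharp Poincaré constant on H^1_0(0, 6) is C_P = L/π = 6/π, achieved by sin(π/6·x).
A polynomial bump cannot attain the sharp Poincaré constant (only the first sine eigenfunction does), so the ratio is strictly less than C_P, consistent with ||u||_L² ≤ C_P ||u'||_L².


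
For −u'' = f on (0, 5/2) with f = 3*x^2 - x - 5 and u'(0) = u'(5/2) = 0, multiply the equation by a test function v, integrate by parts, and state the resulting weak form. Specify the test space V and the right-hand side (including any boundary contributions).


V = H^1(0, 5/2) (no boundary constraint on v; u is determined up to an additive constant); weak form: ∫_0^5/2 u'v' dx = ∫_0^5/2 (3*x^2 - x - 5) v dx for all v ∈ V.

Multiply both sides by a test function v and integrate from 0 to 5/2:
  ∫_0^5/2 −u''(x) v(x) dx = ∫_0^5/2 f(x) v(x) dx.
Integrate the LHS by parts once:
  ∫_0^5/2 −u'' v dx = −[u'(x) v(x)]_0^5/2 + ∫_0^5/2 u'(x) v'(x) dx.
Thus ∫_0^5/2 u'(x) v'(x) dx = ∫_0^5/2 f(x) v(x) dx + [u'(x) v(x)]_0^5/2.
Choose V so that boundary terms are either known or forced to vanish.
u has homogeneous Neumann: u'(0) = u'(5/2) = 0. So [u' v]_0^5/2 = 0·v(5/2) − 0·v(0) = 0 for any v; take V = H^1(0, 5/2).
Weak formulation: find u (satisfying any essential BC) such that ∫_0^5/2 u'(x) v'(x) dx = ∫_0^5/2 f v dx for all v ∈ V (homogeneous Neumann, so boundary terms vanish).
Substituting f(x) = 3*x^2 - x - 5, the right-hand side is ∫_0^5/2 (3*x^2 - x - 5) v dx.
Compatibility check (pure Neumann): taking v ≡ 1 ∈ V gives 0 = ∫_0^5/2 f dx + (0) − (0), i.e. ∫_0^5/2 f dx must equal u'(0) − u'(5/2) = 0. Indeed ∫_0^5/2 (3*x^2 - x - 5) dx = 0, so the data are compatible. The solution is then unique only up to an additive constant (fix it e.g. by requiring ∫_0^5/2 u dx = 0).


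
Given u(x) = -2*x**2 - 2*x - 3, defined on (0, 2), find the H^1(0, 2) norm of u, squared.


||u||_{H^1}^2 = 3374/15

The H^1 norm (squared) on an interval (0, L) is
  ||u||_{H^1}^2 = ∫_0^L u(x)^2 dx + ∫_0^L u'(x)^2 dx.
Compute u'(x) = -4*x - 2.
Then u(x)^2 = 4*x**4 + 8*x**3 + 16*x**2 + 12*x + 9 and u'(x)^2 = 16*x**2 + 16*x + 4.
Integrate each monomial from 0 to 2 using ∫_0^2 c·x^n dx = c·2^(n+1)/(n+1):
  ∫_0^2 u(x)^2 dx = ∫_0^2 (4*x^4 + 8*x^3 + 16*x^2 + 12*x + 9) dx. Term by term:
    ∫_0^2 4*x^4 dx = 128/5;  ∫_0^2 8*x^3 dx = 32;  ∫_0^2 16*x^2 dx = 128/3;
    ∫_0^2 12*x dx = 24;  ∫_0^2 9 dx = 18.
  Sum: 128/5 + 32 + 128/3 + 24 + 18 = 2134/15.
  ∫_0^2 u'(x)^2 dx = ∫_0^2 (16*x^2 + 16*x + 4) dx. Term by term:
    ∫_0^2 16*x^2 dx = 128/3;  ∫_0^2 16*x dx = 32;  ∫_0^2 4 dx = 8.
  Sum: 128/3 + 32 + 8 = 248/3.
Adding: ||u||_{H^1}^2 = 2134/15 + 248/3 = 3374/15.


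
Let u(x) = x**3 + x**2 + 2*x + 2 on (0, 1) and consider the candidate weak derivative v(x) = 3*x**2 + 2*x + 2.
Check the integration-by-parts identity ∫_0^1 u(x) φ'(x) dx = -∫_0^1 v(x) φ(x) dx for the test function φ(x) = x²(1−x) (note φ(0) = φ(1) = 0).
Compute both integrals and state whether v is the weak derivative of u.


LHS = -11/30, RHS = -11/30. Yes, v = u' weakly.

u(x) = x**3 + x**2 + 2*x + 2, classical derivative u'(x) = 3*x**2 + 2*x + 2.
φ(x) = x²(1−x), so φ'(x) = x*(2 - 3*x).
Note φ(0) = φ(1) = 0, so the boundary term u·φ vanishes.
LHS = ∫_0^1 u(x) φ'(x) dx = ∫_0^1 (-3*x^5 - x^4 - 4*x^3 - 2*x^2 + 4*x) dx. Term by term:
  ∫_0^1 -3*x^5 dx = -1/2;  ∫_0^1 -x^4 dx = -1/5;  ∫_0^1 -4*x^3 dx = -1;
  ∫_0^1 -2*x^2 dx = -2/3;  ∫_0^1 4*x dx = 2.
Sum: -1/2 − 1/5 − 1 − 2/3 + 2 = -11/30.
So LHS = -11/30.
∫_0^1 v(x) φ(x) dx = ∫_0^1 (-3*x^5 + x^4 + 2*x^2) dx. Term by term:
  ∫_0^1 -3*x^5 dx = -1/2;  ∫_0^1 x^4 dx = 1/5;  ∫_0^1 2*x^2 dx = 2/3.
Sum: -1/2 + 1/5 + 2/3 = 11/30.
So RHS = -∫_0^1 v(x) φ(x) dx = -11/30.
LHS = RHS, so the identity holds for this test φ.
Moreover u is smooth here and v(x) = u'(x) = 3*x**2 + 2*x + 2 pointwise, so the identity holds for every test function. Hence v is the weak derivative of u.


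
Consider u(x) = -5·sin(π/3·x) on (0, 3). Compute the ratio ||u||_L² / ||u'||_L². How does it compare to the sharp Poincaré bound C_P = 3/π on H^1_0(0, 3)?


||u||_L² / ||u'||_L² = 3/π = C_P.

u(x) = -5·sin(π/3·x), so u'(x) = -5*π*cos(π*x/3)/3.
Writing u(x) = A·sin(kπx/L) with A = -5 and k = 1, use ∫_0^L sin²(kπx/L) dx = L/2 and ∫_0^L cos²(kπx/L) dx = L/2.
u² = 25·sin²(π/3·x) and (u')² = 25*π^2/9·cos²(π/3·x), and each of sin², cos² integrates to L/2 = 3/2 over (0, 3).
∫_0^3 u² dx = 75/2, so ||u||_L² = 5*sqrt(6)/2.
∫_0^3 (u')² dx = 25*π^2/6, so ||u'||_L² = 5*sqrt(6)*π/6.
Ratio ||u||_L² / ||u'||_L² = 3/π.
Sharp Poincaré constant on H^1_0(0, 3) is C_P = L/π = 3/π, achieved by sin(π/3·x).
This is the k = 1 eigenfunction (up to amplitude), so the ratio equals the sharp Poincaré constant exactly.


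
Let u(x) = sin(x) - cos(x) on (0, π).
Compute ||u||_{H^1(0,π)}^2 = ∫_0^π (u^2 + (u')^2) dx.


||u||_{H^1(0,π)}^2 = 2*π

u'(x) = sin(x) + cos(x).
Expand u² and (u')² and integrate term by term on (0, π), using: for integers n ≥ 1, ∫_0^π sin²(nx) dx = ∫_0^π cos²(nx) dx = π/2; for n ≠ n', ∫_0^π sin(nx)sin(n'x) dx = ∫_0^π cos(nx)cos(n'x) dx = 0; and by product-to-sum, ∫_0^π sin(nx)cos(n'x) dx = ½∫_0^π [sin((n+n')x) + sin((n−n')x)] dx, which is 0 when n+n' is even and 2n/(n²−n'²) when n+n' is odd (it need not vanish on (0, π)).
  u² squared terms: (-1)²·∫cos(x)² dx = 1·π/2 = π/2;  (1)²·∫sin(x)² dx = 1·π/2 = π/2.
  u² cross terms: 2·(-1)·(1)·∫cos(x)·sin(x) dx = -2·(0) = 0.
  So ∫_0^π u² dx = π/2 + π/2 + 0 = π.
  (u')² squared terms: (1)²·∫cos(x)² dx = 1·π/2 = π/2;  (1)²·∫sin(x)² dx = 1·π/2 = π/2.
  (u')² cross terms: 2·(1)·(1)·∫cos(x)·sin(x) dx = 2·(0) = 0.
  So ∫_0^π (u')² dx = π/2 + π/2 + 0 = π.
||u||_{H^1}^2 = (π) + (π) = 2*π.


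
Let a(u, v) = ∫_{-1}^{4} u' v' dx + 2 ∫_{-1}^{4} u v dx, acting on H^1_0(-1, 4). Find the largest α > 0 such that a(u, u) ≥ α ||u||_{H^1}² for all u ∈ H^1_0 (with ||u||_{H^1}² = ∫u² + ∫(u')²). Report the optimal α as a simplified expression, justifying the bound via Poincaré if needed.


α = 1

Coercivity of a(·,·) on H^1_0(-1, 4) means a(u, u) ≥ α ||u||_{H^1}² for every u ∈ H^1_0.
The interval has length L = 5, and Poincaré/coercivity depend only on L. Here a(u, u) = ∫(u')² + (2)·∫u².
Here c = 2 ≥ 1, so a(u,u) = ∫(u')² + c∫u² ≥ ∫(u')² + ∫u² = ||u||_{H^1}², i.e. α = 1 works. No larger α is possible: a(u,u) ≥ α||u||_{H^1}² means (1−α)∫(u')² ≥ (α−c)∫u², and for the modes u_n = sin(nπ(x−x₀)/L) (x₀ the left endpoint) one has ∫u_n²/∫(u_n')² = (L/(nπ))² → 0, so a(u_n,u_n)/||u_n||_{H^1}² → 1. Hence the optimal constant is α = 1.
Therefore α = 1.


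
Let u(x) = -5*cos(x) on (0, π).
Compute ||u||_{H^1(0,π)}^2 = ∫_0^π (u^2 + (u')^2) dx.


||u||_{H^1(0,π)}^2 = 25*π

u'(x) = 5*sin(x).
Expand u² and (u')² and integrate term by term on (0, π), using: for integers n ≥ 1, ∫_0^π sin²(nx) dx = ∫_0^π cos²(nx) dx = π/2; for n ≠ n', ∫_0^π sin(nx)sin(n'x) dx = ∫_0^π cos(nx)cos(n'x) dx = 0; and by product-to-sum, ∫_0^π sin(nx)cos(n'x) dx = ½∫_0^π [sin((n+n')x) + sin((n−n')x)] dx, which is 0 when n+n' is even and 2n/(n²−n'²) when n+n' is odd (it need not vanish on (0, π)).
  u² squared terms: (-5)²·∫cos(x)² dx = 25·π/2 = 25*π/2.
  So ∫_0^π u² dx = 25*π/2.
  (u')² squared terms: (5)²·∫sin(x)² dx = 25·π/2 = 25*π/2.
  So ∫_0^π (u')² dx = 25*π/2.
||u||_{H^1}^2 = (25*π/2) + (25*π/2) = 25*π.


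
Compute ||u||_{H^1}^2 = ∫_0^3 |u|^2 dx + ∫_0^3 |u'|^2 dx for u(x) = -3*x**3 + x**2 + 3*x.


||u||_{H^1}^2 = 300843/70

The H^1 norm (squared) on an interval (0, L) is
  ||u||_{H^1}^2 = ∫_0^L u(x)^2 dx + ∫_0^L u'(x)^2 dx.
Compute u'(x) = -9*x**2 + 2*x + 3.
Then u(x)^2 = 9*x**6 - 6*x**5 - 17*x**4 + 6*x**3 + 9*x**2 and u'(x)^2 = 81*x**4 - 36*x**3 - 50*x**2 + 12*x + 9.
Integrate each monomial from 0 to 3 using ∫_0^3 c·x^n dx = c·3^(n+1)/(n+1):
  ∫_0^3 u(x)^2 dx = ∫_0^3 (9*x^6 - 6*x^5 - 17*x^4 + 6*x^3 + 9*x^2) dx. Term by term:
    ∫_0^3 9*x^6 dx = 19683/7;  ∫_0^3 -6*x^5 dx = -729;  ∫_0^3 -17*x^4 dx = -4131/5;
    ∫_0^3 6*x^3 dx = 243/2;  ∫_0^3 9*x^2 dx = 81.
  Sum: 19683/7 − 729 − 4131/5 + 243/2 + 81 = 102141/70.
  ∫_0^3 u'(x)^2 dx = ∫_0^3 (81*x^4 - 36*x^3 - 50*x^2 + 12*x + 9) dx. Term by term:
    ∫_0^3 81*x^4 dx = 19683/5;  ∫_0^3 -36*x^3 dx = -729;  ∫_0^3 -50*x^2 dx = -450;
    ∫_0^3 12*x dx = 54;  ∫_0^3 9 dx = 27.
  Sum: 19683/5 − 729 − 450 + 54 + 27 = 14193/5.
Adding: ||u||_{H^1}^2 = 102141/70 + 14193/5 = 300843/70.


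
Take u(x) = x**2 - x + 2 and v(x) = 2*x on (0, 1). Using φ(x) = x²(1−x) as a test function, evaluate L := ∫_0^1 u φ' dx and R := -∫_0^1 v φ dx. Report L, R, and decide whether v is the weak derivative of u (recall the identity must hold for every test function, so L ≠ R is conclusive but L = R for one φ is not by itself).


LHS = -1/60, RHS = -1/10. No, v is not the weak derivative of u.

u(x) = x**2 - x + 2, classical derivative u'(x) = 2*x - 1.
φ(x) = x²(1−x), so φ'(x) = x*(2 - 3*x).
Note φ(0) = φ(1) = 0, so the boundary term u·φ vanishes.
LHS = ∫_0^1 u(x) φ'(x) dx = ∫_0^1 (-3*x^4 + 5*x^3 - 8*x^2 + 4*x) dx. Term by term:
  ∫_0^1 -3*x^4 dx = -3/5;  ∫_0^1 5*x^3 dx = 5/4;  ∫_0^1 -8*x^2 dx = -8/3;
  ∫_0^1 4*x dx = 2.
Sum: -3/5 + 5/4 − 8/3 + 2 = -1/60.
So LHS = -1/60.
∫_0^1 v(x) φ(x) dx = ∫_0^1 (-2*x^4 + 2*x^3) dx. Term by term:
  ∫_0^1 -2*x^4 dx = -2/5;  ∫_0^1 2*x^3 dx = 1/2.
Sum: -2/5 + 1/2 = 1/10.
So RHS = -∫_0^1 v(x) φ(x) dx = -1/10.
LHS − RHS = 1/12 ≠ 0, so the identity fails.
(For a valid weak derivative the identity must hold for EVERY test function, in particular this one. The failure shows v is NOT the weak derivative of u.)
Correct weak derivative would be u'(x) = 2*x - 1.


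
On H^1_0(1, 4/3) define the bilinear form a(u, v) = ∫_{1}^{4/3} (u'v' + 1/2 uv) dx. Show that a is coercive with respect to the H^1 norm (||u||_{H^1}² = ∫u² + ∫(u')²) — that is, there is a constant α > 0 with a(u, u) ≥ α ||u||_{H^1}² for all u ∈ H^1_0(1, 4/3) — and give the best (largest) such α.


α = (1 + 18*π^2)/(2*(1 + 9*π^2))

Coercivity of a(·,·) on H^1_0(1, 4/3) means a(u, u) ≥ α ||u||_{H^1}² for every u ∈ H^1_0.
The interval has length L = 1/3, and Poincaré/coercivity depend only on L. Here a(u, u) = ∫(u')² + (1/2)·∫u².
Here 0 < c = 1/2 < 1. The condition a(u,u) ≥ α||u||_{H^1}² reads (1−α)∫(u')² ≥ (α−c)∫u². Any admissible α is ≤ 1 (rapidly oscillating u have ∫u²/∫(u')² → 0), and α = 1 would force 0 ≥ (1−c)∫u², impossible since c < 1; so 1−α > 0. By the sharp Poincaré inequality on H^1_0 of an interval of length L, ∫(u')² ≥ (π/L)²∫u² with equality for the first sine mode sin(π(x−x₀)/L) (x₀ the left endpoint), so the inequality holds for all u iff (1−α)(π/L)² ≥ α − c, i.e. α ≤ ((π/L)² + c)/((π/L)² + 1) = (1 + c(L/π)²)/(1 + (L/π)²). With (π/L)² = 9*π^2 and c = 1/2, the largest admissible constant is α = ((π/L)² + c)/((π/L)² + 1).
Simplifying, α = (1 + 18*π^2)/(2*(1 + 9*π^2)).


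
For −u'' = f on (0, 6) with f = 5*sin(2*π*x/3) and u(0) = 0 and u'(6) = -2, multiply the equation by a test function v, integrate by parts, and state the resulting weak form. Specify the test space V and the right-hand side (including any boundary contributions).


V = {v ∈ H^1(0, 6) : v(0) = 0} (test functions vanish at x = 0 where u is specified); weak form: ∫_0^6 u'v' dx = ∫_0^6 (5*sin(2*π*x/3)) v dx − 2·v(6) for all v ∈ V.

Multiply both sides by a test function v and integrate from 0 to 6:
  ∫_0^6 −u''(x) v(x) dx = ∫_0^6 f(x) v(x) dx.
Integrate the LHS by parts once:
  ∫_0^6 −u'' v dx = −[u'(x) v(x)]_0^6 + ∫_0^6 u'(x) v'(x) dx.
Thus ∫_0^6 u'(x) v'(x) dx = ∫_0^6 f(x) v(x) dx + [u'(x) v(x)]_0^6.
Choose V so that boundary terms are either known or forced to vanish.
Mixed BC: u(0) = 0 (Dirichlet) and u'(6) = -2 (Neumann). Define V = {v ∈ H^1(0, 6) : v(0) = 0}. Then [u' v]_0^6 = u'(6)·v(6) − u'(0)·0 = − 2·v(6).
Weak formulation: find u (satisfying any essential BC) such that ∫_0^6 u'(x) v'(x) dx = ∫_0^6 f v dx − 2·v(6) for all v ∈ V (Dirichlet at 0 absorbed into V; Neumann datum at x = 6 contributes the boundary term).
Substituting f(x) = 5*sin(2*π*x/3), the right-hand side is ∫_0^6 (5*sin(2*π*x/3)) v dx − 2·v(6).


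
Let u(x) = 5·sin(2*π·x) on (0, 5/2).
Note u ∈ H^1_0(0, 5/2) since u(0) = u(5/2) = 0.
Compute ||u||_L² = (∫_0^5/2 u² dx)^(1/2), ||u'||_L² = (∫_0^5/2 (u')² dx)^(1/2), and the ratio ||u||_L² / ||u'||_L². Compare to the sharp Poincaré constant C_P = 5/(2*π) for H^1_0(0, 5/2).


||u||_L² / ||u'||_L² = 1/(2*π) < C_P = 5/(2*π).

u(x) = 5·sin(2*π·x), so u'(x) = 10*π*cos(2*π*x).
Writing u(x) = A·sin(kπx/L) with A = 5 and k = 5, use ∫_0^L sin²(kπx/L) dx = L/2 and ∫_0^L cos²(kπx/L) dx = L/2.
u² = 25·sin²(2*π·x) and (u')² = 100*π^2·cos²(2*π·x), and each of sin², cos² integrates to L/2 = 5/4 over (0, 5/2).
∫_0^5/2 u² dx = 125/4, so ||u||_L² = 5*sqrt(5)/2.
∫_0^5/2 (u')² dx = 125*π^2, so ||u'||_L² = 5*sqrt(5)*π.
Ratio ||u||_L² / ||u'||_L² = 1/(2*π).
Sharp Poincaré constant on H^1_0(0, 5/2) is C_P = L/π = 5/(2*π), achieved by sin(2*π/5·x).
This is the k = 5 harmonic; the ratio L/(kπ) is strictly less than C_P = L/π, consistent with the sharp inequality ||u||_L² ≤ C_P ||u'||_L².


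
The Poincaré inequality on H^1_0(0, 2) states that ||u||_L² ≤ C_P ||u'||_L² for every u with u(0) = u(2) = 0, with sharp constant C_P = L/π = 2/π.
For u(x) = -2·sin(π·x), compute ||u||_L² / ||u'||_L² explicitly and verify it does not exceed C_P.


||u||_L² / ||u'||_L² = 1/π < C_P = 2/π.

u(x) = -2·sin(π·x), so u'(x) = -2*π*cos(π*x).
Writing u(x) = A·sin(kπx/L) with A = -2 and k = 2, use ∫_0^L sin²(kπx/L) dx = L/2 and ∫_0^L cos²(kπx/L) dx = L/2.
u² = 4·sin²(π·x) and (u')² = 4*π^2·cos²(π·x), and each of sin², cos² integrates to L/2 = 1 over (0, 2).
∫_0^2 u² dx = 4, so ||u||_L² = 2.
∫_0^2 (u')² dx = 4*π^2, so ||u'||_L² = 2*π.
Ratio ||u||_L² / ||u'||_L² = 1/π.
Sharp Poincaré constant on H^1_0(0, 2) is C_P = L/π = 2/π, achieved by sin(π/2·x).
This is the k = 2 harmonic; the ratio L/(kπ) is strictly less than C_P = L/π, consistent with the sharp inequality ||u||_L² ≤ C_P ||u'||_L².


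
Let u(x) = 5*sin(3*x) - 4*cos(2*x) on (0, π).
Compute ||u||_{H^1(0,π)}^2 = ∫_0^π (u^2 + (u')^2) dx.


||u||_{H^1(0,π)}^2 = -240 + 165*π

u'(x) = 8*sin(2*x) + 15*cos(3*x).
Expand u² and (u')² and integrate term by term on (0, π), using: for integers n ≥ 1, ∫_0^π sin²(nx) dx = ∫_0^π cos²(nx) dx = π/2; for n ≠ n', ∫_0^π sin(nx)sin(n'x) dx = ∫_0^π cos(nx)cos(n'x) dx = 0; and by product-to-sum, ∫_0^π sin(nx)cos(n'x) dx = ½∫_0^π [sin((n+n')x) + sin((n−n')x)] dx, which is 0 when n+n' is even and 2n/(n²−n'²) when n+n' is odd (it need not vanish on (0, π)).
  u² squared terms: (-4)²·∫cos(2x)² dx = 16·π/2 = 8*π;  (5)²·∫sin(3x)² dx = 25·π/2 = 25*π/2.
  u² cross terms: 2·(-4)·(5)·∫cos(2x)·sin(3x) dx = -40·(6/5) = -48.
  So ∫_0^π u² dx = 8*π + 25*π/2 − 48 = -48 + 41*π/2.
  (u')² squared terms: (8)²·∫sin(2x)² dx = 64·π/2 = 32*π;  (15)²·∫cos(3x)² dx = 225·π/2 = 225*π/2.
  (u')² cross terms: 2·(8)·(15)·∫sin(2x)·cos(3x) dx = 240·(-4/5) = -192.
  So ∫_0^π (u')² dx = 32*π + 225*π/2 − 192 = -192 + 289*π/2.
||u||_{H^1}^2 = (-48 + 41*π/2) + (-192 + 289*π/2) = -240 + 165*π.


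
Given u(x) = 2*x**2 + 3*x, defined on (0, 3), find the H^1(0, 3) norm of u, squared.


||u||_{H^1}^2 = 3987/5

The H^1 norm (squared) on an interval (0, L) is
  ||u||_{H^1}^2 = ∫_0^L u(x)^2 dx + ∫_0^L u'(x)^2 dx.
Compute u'(x) = 4*x + 3.
Then u(x)^2 = 4*x**4 + 12*x**3 + 9*x**2 and u'(x)^2 = 16*x**2 + 24*x + 9.
Integrate each monomial from 0 to 3 using ∫_0^3 c·x^n dx = c·3^(n+1)/(n+1):
  ∫_0^3 u(x)^2 dx = ∫_0^3 (4*x^4 + 12*x^3 + 9*x^2) dx. Term by term:
    ∫_0^3 4*x^4 dx = 972/5;  ∫_0^3 12*x^3 dx = 243;  ∫_0^3 9*x^2 dx = 81.
  Sum: 972/5 + 243 + 81 = 2592/5.
  ∫_0^3 u'(x)^2 dx = ∫_0^3 (16*x^2 + 24*x + 9) dx. Term by term:
    ∫_0^3 16*x^2 dx = 144;  ∫_0^3 24*x dx = 108;  ∫_0^3 9 dx = 27.
  Sum: 144 + 108 + 27 = 279.
Adding: ||u||_{H^1}^2 = 2592/5 + 279 = 3987/5.


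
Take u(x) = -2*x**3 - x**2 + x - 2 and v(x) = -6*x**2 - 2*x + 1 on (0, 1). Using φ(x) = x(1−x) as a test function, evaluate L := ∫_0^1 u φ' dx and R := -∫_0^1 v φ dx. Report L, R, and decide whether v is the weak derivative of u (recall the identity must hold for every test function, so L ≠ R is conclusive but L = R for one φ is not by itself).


LHS = 3/10, RHS = 3/10. Yes, v = u' weakly.

u(x) = -2*x**3 - x**2 + x - 2, classical derivative u'(x) = -6*x**2 - 2*x + 1.
φ(x) = x(1−x), so φ'(x) = 1 - 2*x.
Note φ(0) = φ(1) = 0, so the boundary term u·φ vanishes.
LHS = ∫_0^1 u(x) φ'(x) dx = ∫_0^1 (4*x^4 - 3*x^2 + 5*x - 2) dx. Term by term:
  ∫_0^1 4*x^4 dx = 4/5;  ∫_0^1 -3*x^2 dx = -1;  ∫_0^1 5*x dx = 5/2;
  ∫_0^1 -2 dx = -2.
Sum: 4/5 − 1 + 5/2 − 2 = 3/10.
So LHS = 3/10.
∫_0^1 v(x) φ(x) dx = ∫_0^1 (6*x^4 - 4*x^3 - 3*x^2 + x) dx. Term by term:
  ∫_0^1 6*x^4 dx = 6/5;  ∫_0^1 -4*x^3 dx = -1;  ∫_0^1 -3*x^2 dx = -1;
  ∫_0^1 x dx = 1/2.
Sum: 6/5 − 1 − 1 + 1/2 = -3/10.
So RHS = -∫_0^1 v(x) φ(x) dx = 3/10.
LHS = RHS, so the identity holds for this test φ.
Moreover u is smooth here and v(x) = u'(x) = -6*x**2 - 2*x + 1 pointwise, so the identity holds for every test function. Hence v is the weak derivative of u.


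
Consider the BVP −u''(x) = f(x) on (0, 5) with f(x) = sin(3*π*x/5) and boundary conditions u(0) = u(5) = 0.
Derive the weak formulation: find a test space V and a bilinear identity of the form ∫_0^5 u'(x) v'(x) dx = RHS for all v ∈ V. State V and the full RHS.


V = H^1_0(0, 5) (so v(0) = v(5) = 0); weak form: ∫_0^5 u'v' dx = ∫_0^5 (sin(3*π*x/5)) v dx for all v ∈ V.

Multiply both sides by a test function v and integrate from 0 to 5:
  ∫_0^5 −u''(x) v(x) dx = ∫_0^5 f(x) v(x) dx.
Integrate the LHS by parts once:
  ∫_0^5 −u'' v dx = −[u'(x) v(x)]_0^5 + ∫_0^5 u'(x) v'(x) dx.
Thus ∫_0^5 u'(x) v'(x) dx = ∫_0^5 f(x) v(x) dx + [u'(x) v(x)]_0^5.
Choose V so that boundary terms are either known or forced to vanish.
u is Dirichlet: u(0) = u(5) = 0. Let V = H^1_0(0, 5); then v(0) = v(5) = 0, and [u' v]_0^5 = 0.
Weak formulation: find u (satisfying any essential BC) such that ∫_0^5 u'(x) v'(x) dx = ∫_0^5 f v dx for all v ∈ V.
Substituting f(x) = sin(3*π*x/5), the right-hand side is ∫_0^5 (sin(3*π*x/5)) v dx.


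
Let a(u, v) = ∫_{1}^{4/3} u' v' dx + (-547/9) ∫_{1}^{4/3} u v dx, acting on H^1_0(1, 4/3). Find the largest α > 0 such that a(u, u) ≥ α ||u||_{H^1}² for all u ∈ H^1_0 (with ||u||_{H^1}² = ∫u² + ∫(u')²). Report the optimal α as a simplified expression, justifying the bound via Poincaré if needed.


α = (-547 + 81*π^2)/(9*(1 + 9*π^2))

Coercivity of a(·,·) on H^1_0(1, 4/3) means a(u, u) ≥ α ||u||_{H^1}² for every u ∈ H^1_0.
The interval has length L = 1/3, and Poincaré/coercivity depend only on L. Here a(u, u) = ∫(u')² + (-547/9)·∫u².
Here c = -547/9 < 0 with |c| < (π/L)² = 9*π^2, so coercivity still holds. The condition a(u,u) ≥ α||u||_{H^1}² reads (1−α)∫(u')² ≥ (α−c)∫u². Any admissible α is ≤ 1 (rapidly oscillating u have ∫u²/∫(u')² → 0), and α = 1 would force 0 ≥ (1−c)∫u², impossible since c < 1; so 1−α > 0. By the sharp Poincaré inequality on H^1_0 of an interval of length L, ∫(u')² ≥ (π/L)²∫u² with equality for the first sine mode sin(π(x−x₀)/L) (x₀ the left endpoint), so the inequality holds for all u iff (1−α)(π/L)² ≥ α − c, i.e. α ≤ ((π/L)² + c)/((π/L)² + 1) = (1 + c(L/π)²)/(1 + (L/π)²). (Direct route, valid since c ≤ 0: Poincaré gives c∫u² ≥ c(L/π)²∫(u')², so a(u,u) ≥ (1 + c(L/π)²)∫(u')², while ||u||_{H^1}² ≤ (1 + (L/π)²)∫(u')²; dividing yields the same α.) With (π/L)² = 9*π^2 and c = -547/9, the largest admissible constant is α = ((π/L)² + c)/((π/L)² + 1).
Simplifying, α = (-547 + 81*π^2)/(9*(1 + 9*π^2)).


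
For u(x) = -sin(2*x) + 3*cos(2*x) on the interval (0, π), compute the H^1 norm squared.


||u||_{H^1(0,π)}^2 = 25*π

u'(x) = -6*sin(2*x) - 2*cos(2*x).
Expand u² and (u')² and integrate term by term on (0, π), using: for integers n ≥ 1, ∫_0^π sin²(nx) dx = ∫_0^π cos²(nx) dx = π/2; for n ≠ n', ∫_0^π sin(nx)sin(n'x) dx = ∫_0^π cos(nx)cos(n'x) dx = 0; and by product-to-sum, ∫_0^π sin(nx)cos(n'x) dx = ½∫_0^π [sin((n+n')x) + sin((n−n')x)] dx, which is 0 when n+n' is even and 2n/(n²−n'²) when n+n' is odd (it need not vanish on (0, π)).
  u² squared terms: (-1)²·∫sin(2x)² dx = 1·π/2 = π/2;  (3)²·∫cos(2x)² dx = 9·π/2 = 9*π/2.
  u² cross terms: 2·(-1)·(3)·∫sin(2x)·cos(2x) dx = -6·(0) = 0.
  So ∫_0^π u² dx = π/2 + 9*π/2 + 0 = 5*π.
  (u')² squared terms: (-6)²·∫sin(2x)² dx = 36·π/2 = 18*π;  (-2)²·∫cos(2x)² dx = 4·π/2 = 2*π.
  (u')² cross terms: 2·(-6)·(-2)·∫sin(2x)·cos(2x) dx = 24·(0) = 0.
  So ∫_0^π (u')² dx = 18*π + 2*π + 0 = 20*π.
||u||_{H^1}^2 = (5*π) + (20*π) = 25*π.


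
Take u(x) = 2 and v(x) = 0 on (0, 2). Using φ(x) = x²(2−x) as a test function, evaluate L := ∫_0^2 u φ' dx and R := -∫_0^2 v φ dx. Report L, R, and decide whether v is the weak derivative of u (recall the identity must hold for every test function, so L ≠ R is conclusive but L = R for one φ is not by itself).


LHS = 0, RHS = 0. Yes, v = u' weakly.

u(x) = 2, classical derivative u'(x) = 0.
φ(x) = x²(2−x), so φ'(x) = x*(4 - 3*x).
Note φ(0) = φ(2) = 0, so the boundary term u·φ vanishes.
LHS = ∫_0^2 u(x) φ'(x) dx = ∫_0^2 (-6*x^2 + 8*x) dx. Term by term:
  ∫_0^2 -6*x^2 dx = -16;  ∫_0^2 8*x dx = 16.
Sum: -16 + 16 = 0.
So LHS = 0.
∫_0^2 v(x) φ(x) dx = ∫_0^2 (0) dx. Term by term:
  ∫_0^2 0 dx = 0.
So RHS = -∫_0^2 v(x) φ(x) dx = 0.
LHS = RHS, so the identity holds for this test φ.
Moreover u is smooth here and v(x) = u'(x) = 0 pointwise, so the identity holds for every test function. Hence v is the weak derivative of u.


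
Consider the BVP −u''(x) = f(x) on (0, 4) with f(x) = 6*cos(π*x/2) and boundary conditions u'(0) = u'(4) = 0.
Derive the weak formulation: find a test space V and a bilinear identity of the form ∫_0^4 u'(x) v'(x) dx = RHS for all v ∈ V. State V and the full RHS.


V = H^1(0, 4) (no boundary constraint on v; u is determined up to an additive constant); weak form: ∫_0^4 u'v' dx = ∫_0^4 (6*cos(π*x/2)) v dx for all v ∈ V.

Multiply both sides by a test function v and integrate from 0 to 4:
  ∫_0^4 −u''(x) v(x) dx = ∫_0^4 f(x) v(x) dx.
Integrate the LHS by parts once:
  ∫_0^4 −u'' v dx = −[u'(x) v(x)]_0^4 + ∫_0^4 u'(x) v'(x) dx.
Thus ∫_0^4 u'(x) v'(x) dx = ∫_0^4 f(x) v(x) dx + [u'(x) v(x)]_0^4.
Choose V so that boundary terms are either known or forced to vanish.
u has homogeneous Neumann: u'(0) = u'(4) = 0. So [u' v]_0^4 = 0·v(4) − 0·v(0) = 0 for any v; take V = H^1(0, 4).
Weak formulation: find u (satisfying any essential BC) such that ∫_0^4 u'(x) v'(x) dx = ∫_0^4 f v dx for all v ∈ V (homogeneous Neumann, so boundary terms vanish).
Substituting f(x) = 6*cos(π*x/2), the right-hand side is ∫_0^4 (6*cos(π*x/2)) v dx.
Compatibility check (pure Neumann): taking v ≡ 1 ∈ V gives 0 = ∫_0^4 f dx + (0) − (0), i.e. ∫_0^4 f dx must equal u'(0) − u'(4) = 0. Indeed ∫_0^4 (6*cos(π*x/2)) dx = 0, so the data are compatible. The solution is then unique only up to an additive constant (fix it e.g. by requiring ∫_0^4 u dx = 0).
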